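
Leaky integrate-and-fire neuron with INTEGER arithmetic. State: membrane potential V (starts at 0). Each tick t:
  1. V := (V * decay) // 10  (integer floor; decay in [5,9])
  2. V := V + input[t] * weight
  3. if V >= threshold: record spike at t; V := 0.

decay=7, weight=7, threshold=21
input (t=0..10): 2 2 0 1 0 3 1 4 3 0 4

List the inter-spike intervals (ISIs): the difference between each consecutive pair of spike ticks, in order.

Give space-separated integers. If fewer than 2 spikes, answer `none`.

t=0: input=2 -> V=14
t=1: input=2 -> V=0 FIRE
t=2: input=0 -> V=0
t=3: input=1 -> V=7
t=4: input=0 -> V=4
t=5: input=3 -> V=0 FIRE
t=6: input=1 -> V=7
t=7: input=4 -> V=0 FIRE
t=8: input=3 -> V=0 FIRE
t=9: input=0 -> V=0
t=10: input=4 -> V=0 FIRE

Answer: 4 2 1 2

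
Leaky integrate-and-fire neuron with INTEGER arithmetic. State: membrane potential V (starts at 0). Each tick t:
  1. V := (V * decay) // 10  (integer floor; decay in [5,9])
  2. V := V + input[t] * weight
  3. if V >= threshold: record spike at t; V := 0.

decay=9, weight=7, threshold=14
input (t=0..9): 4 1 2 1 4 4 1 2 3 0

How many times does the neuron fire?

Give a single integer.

Answer: 6

Derivation:
t=0: input=4 -> V=0 FIRE
t=1: input=1 -> V=7
t=2: input=2 -> V=0 FIRE
t=3: input=1 -> V=7
t=4: input=4 -> V=0 FIRE
t=5: input=4 -> V=0 FIRE
t=6: input=1 -> V=7
t=7: input=2 -> V=0 FIRE
t=8: input=3 -> V=0 FIRE
t=9: input=0 -> V=0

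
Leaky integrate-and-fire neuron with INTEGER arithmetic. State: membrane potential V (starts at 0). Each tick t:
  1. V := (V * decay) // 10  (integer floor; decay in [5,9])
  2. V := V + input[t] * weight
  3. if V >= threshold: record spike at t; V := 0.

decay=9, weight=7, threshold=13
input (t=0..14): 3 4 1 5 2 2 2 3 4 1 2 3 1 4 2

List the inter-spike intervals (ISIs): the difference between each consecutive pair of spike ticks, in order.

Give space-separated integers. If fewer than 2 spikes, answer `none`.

t=0: input=3 -> V=0 FIRE
t=1: input=4 -> V=0 FIRE
t=2: input=1 -> V=7
t=3: input=5 -> V=0 FIRE
t=4: input=2 -> V=0 FIRE
t=5: input=2 -> V=0 FIRE
t=6: input=2 -> V=0 FIRE
t=7: input=3 -> V=0 FIRE
t=8: input=4 -> V=0 FIRE
t=9: input=1 -> V=7
t=10: input=2 -> V=0 FIRE
t=11: input=3 -> V=0 FIRE
t=12: input=1 -> V=7
t=13: input=4 -> V=0 FIRE
t=14: input=2 -> V=0 FIRE

Answer: 1 2 1 1 1 1 1 2 1 2 1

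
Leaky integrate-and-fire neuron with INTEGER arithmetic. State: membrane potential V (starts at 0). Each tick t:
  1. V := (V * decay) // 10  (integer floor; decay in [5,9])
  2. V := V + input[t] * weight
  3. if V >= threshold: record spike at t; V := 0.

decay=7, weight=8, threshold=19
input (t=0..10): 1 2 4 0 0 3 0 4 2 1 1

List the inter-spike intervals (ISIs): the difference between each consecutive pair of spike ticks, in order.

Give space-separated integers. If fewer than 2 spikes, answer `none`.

t=0: input=1 -> V=8
t=1: input=2 -> V=0 FIRE
t=2: input=4 -> V=0 FIRE
t=3: input=0 -> V=0
t=4: input=0 -> V=0
t=5: input=3 -> V=0 FIRE
t=6: input=0 -> V=0
t=7: input=4 -> V=0 FIRE
t=8: input=2 -> V=16
t=9: input=1 -> V=0 FIRE
t=10: input=1 -> V=8

Answer: 1 3 2 2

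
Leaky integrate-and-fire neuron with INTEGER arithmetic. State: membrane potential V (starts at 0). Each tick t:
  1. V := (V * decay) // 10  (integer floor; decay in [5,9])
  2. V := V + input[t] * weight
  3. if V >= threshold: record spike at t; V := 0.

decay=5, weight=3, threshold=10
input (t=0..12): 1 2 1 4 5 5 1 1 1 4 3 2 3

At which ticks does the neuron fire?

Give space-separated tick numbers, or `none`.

Answer: 3 4 5 9 11

Derivation:
t=0: input=1 -> V=3
t=1: input=2 -> V=7
t=2: input=1 -> V=6
t=3: input=4 -> V=0 FIRE
t=4: input=5 -> V=0 FIRE
t=5: input=5 -> V=0 FIRE
t=6: input=1 -> V=3
t=7: input=1 -> V=4
t=8: input=1 -> V=5
t=9: input=4 -> V=0 FIRE
t=10: input=3 -> V=9
t=11: input=2 -> V=0 FIRE
t=12: input=3 -> V=9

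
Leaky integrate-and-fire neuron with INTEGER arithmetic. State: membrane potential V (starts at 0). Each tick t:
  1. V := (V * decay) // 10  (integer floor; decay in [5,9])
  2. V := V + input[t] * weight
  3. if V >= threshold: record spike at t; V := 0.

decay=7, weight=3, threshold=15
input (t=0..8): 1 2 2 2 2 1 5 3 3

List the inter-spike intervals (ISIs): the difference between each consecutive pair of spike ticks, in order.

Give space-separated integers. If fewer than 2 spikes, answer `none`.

t=0: input=1 -> V=3
t=1: input=2 -> V=8
t=2: input=2 -> V=11
t=3: input=2 -> V=13
t=4: input=2 -> V=0 FIRE
t=5: input=1 -> V=3
t=6: input=5 -> V=0 FIRE
t=7: input=3 -> V=9
t=8: input=3 -> V=0 FIRE

Answer: 2 2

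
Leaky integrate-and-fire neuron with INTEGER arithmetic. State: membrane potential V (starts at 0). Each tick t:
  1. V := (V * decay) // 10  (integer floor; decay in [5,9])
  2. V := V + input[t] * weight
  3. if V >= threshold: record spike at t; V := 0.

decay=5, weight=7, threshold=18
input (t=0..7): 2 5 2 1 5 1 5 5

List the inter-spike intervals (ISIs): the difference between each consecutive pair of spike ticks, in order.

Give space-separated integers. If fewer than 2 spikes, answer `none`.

t=0: input=2 -> V=14
t=1: input=5 -> V=0 FIRE
t=2: input=2 -> V=14
t=3: input=1 -> V=14
t=4: input=5 -> V=0 FIRE
t=5: input=1 -> V=7
t=6: input=5 -> V=0 FIRE
t=7: input=5 -> V=0 FIRE

Answer: 3 2 1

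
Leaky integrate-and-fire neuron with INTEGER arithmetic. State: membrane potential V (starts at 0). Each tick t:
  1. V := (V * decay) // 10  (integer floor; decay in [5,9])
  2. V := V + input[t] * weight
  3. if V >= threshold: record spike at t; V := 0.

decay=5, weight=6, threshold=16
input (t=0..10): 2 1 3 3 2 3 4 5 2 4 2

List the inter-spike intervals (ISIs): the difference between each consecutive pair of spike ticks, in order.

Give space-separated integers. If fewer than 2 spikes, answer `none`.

Answer: 1 2 1 1 2

Derivation:
t=0: input=2 -> V=12
t=1: input=1 -> V=12
t=2: input=3 -> V=0 FIRE
t=3: input=3 -> V=0 FIRE
t=4: input=2 -> V=12
t=5: input=3 -> V=0 FIRE
t=6: input=4 -> V=0 FIRE
t=7: input=5 -> V=0 FIRE
t=8: input=2 -> V=12
t=9: input=4 -> V=0 FIRE
t=10: input=2 -> V=12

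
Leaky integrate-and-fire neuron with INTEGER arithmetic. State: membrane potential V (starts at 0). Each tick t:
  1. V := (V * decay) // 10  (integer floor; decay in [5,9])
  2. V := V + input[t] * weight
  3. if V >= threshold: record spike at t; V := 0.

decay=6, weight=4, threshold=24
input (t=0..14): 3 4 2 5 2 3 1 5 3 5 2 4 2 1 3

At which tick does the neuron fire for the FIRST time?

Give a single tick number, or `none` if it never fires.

Answer: 3

Derivation:
t=0: input=3 -> V=12
t=1: input=4 -> V=23
t=2: input=2 -> V=21
t=3: input=5 -> V=0 FIRE
t=4: input=2 -> V=8
t=5: input=3 -> V=16
t=6: input=1 -> V=13
t=7: input=5 -> V=0 FIRE
t=8: input=3 -> V=12
t=9: input=5 -> V=0 FIRE
t=10: input=2 -> V=8
t=11: input=4 -> V=20
t=12: input=2 -> V=20
t=13: input=1 -> V=16
t=14: input=3 -> V=21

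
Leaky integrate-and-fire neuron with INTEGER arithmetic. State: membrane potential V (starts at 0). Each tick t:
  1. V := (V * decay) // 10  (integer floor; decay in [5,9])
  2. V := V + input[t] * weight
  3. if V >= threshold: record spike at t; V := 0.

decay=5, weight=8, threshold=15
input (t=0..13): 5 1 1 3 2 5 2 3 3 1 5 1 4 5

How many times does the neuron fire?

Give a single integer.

t=0: input=5 -> V=0 FIRE
t=1: input=1 -> V=8
t=2: input=1 -> V=12
t=3: input=3 -> V=0 FIRE
t=4: input=2 -> V=0 FIRE
t=5: input=5 -> V=0 FIRE
t=6: input=2 -> V=0 FIRE
t=7: input=3 -> V=0 FIRE
t=8: input=3 -> V=0 FIRE
t=9: input=1 -> V=8
t=10: input=5 -> V=0 FIRE
t=11: input=1 -> V=8
t=12: input=4 -> V=0 FIRE
t=13: input=5 -> V=0 FIRE

Answer: 10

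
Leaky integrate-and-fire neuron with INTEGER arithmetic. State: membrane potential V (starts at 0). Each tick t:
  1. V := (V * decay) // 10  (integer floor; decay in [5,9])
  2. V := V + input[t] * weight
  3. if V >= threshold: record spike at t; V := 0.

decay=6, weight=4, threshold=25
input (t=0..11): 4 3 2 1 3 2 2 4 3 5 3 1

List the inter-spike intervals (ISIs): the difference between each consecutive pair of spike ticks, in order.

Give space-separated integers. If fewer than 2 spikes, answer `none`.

t=0: input=4 -> V=16
t=1: input=3 -> V=21
t=2: input=2 -> V=20
t=3: input=1 -> V=16
t=4: input=3 -> V=21
t=5: input=2 -> V=20
t=6: input=2 -> V=20
t=7: input=4 -> V=0 FIRE
t=8: input=3 -> V=12
t=9: input=5 -> V=0 FIRE
t=10: input=3 -> V=12
t=11: input=1 -> V=11

Answer: 2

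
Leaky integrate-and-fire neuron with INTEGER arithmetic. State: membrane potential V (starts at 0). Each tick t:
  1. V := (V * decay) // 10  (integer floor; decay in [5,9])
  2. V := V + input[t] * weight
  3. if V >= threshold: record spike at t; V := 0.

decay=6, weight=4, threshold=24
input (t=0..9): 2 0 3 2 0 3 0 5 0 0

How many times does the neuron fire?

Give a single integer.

t=0: input=2 -> V=8
t=1: input=0 -> V=4
t=2: input=3 -> V=14
t=3: input=2 -> V=16
t=4: input=0 -> V=9
t=5: input=3 -> V=17
t=6: input=0 -> V=10
t=7: input=5 -> V=0 FIRE
t=8: input=0 -> V=0
t=9: input=0 -> V=0

Answer: 1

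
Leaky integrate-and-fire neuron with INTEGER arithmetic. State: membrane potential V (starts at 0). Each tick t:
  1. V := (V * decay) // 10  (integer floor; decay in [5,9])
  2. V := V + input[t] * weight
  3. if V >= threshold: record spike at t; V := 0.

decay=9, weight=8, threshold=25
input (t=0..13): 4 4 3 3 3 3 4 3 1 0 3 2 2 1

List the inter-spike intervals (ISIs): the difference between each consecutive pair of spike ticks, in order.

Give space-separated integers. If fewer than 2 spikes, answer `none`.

t=0: input=4 -> V=0 FIRE
t=1: input=4 -> V=0 FIRE
t=2: input=3 -> V=24
t=3: input=3 -> V=0 FIRE
t=4: input=3 -> V=24
t=5: input=3 -> V=0 FIRE
t=6: input=4 -> V=0 FIRE
t=7: input=3 -> V=24
t=8: input=1 -> V=0 FIRE
t=9: input=0 -> V=0
t=10: input=3 -> V=24
t=11: input=2 -> V=0 FIRE
t=12: input=2 -> V=16
t=13: input=1 -> V=22

Answer: 1 2 2 1 2 3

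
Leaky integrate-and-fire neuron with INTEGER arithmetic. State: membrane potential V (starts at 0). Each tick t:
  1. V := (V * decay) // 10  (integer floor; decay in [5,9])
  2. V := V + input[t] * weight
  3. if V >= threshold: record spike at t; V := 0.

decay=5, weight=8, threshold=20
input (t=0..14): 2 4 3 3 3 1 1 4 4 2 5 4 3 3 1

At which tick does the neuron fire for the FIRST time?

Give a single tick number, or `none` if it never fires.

Answer: 1

Derivation:
t=0: input=2 -> V=16
t=1: input=4 -> V=0 FIRE
t=2: input=3 -> V=0 FIRE
t=3: input=3 -> V=0 FIRE
t=4: input=3 -> V=0 FIRE
t=5: input=1 -> V=8
t=6: input=1 -> V=12
t=7: input=4 -> V=0 FIRE
t=8: input=4 -> V=0 FIRE
t=9: input=2 -> V=16
t=10: input=5 -> V=0 FIRE
t=11: input=4 -> V=0 FIRE
t=12: input=3 -> V=0 FIRE
t=13: input=3 -> V=0 FIRE
t=14: input=1 -> V=8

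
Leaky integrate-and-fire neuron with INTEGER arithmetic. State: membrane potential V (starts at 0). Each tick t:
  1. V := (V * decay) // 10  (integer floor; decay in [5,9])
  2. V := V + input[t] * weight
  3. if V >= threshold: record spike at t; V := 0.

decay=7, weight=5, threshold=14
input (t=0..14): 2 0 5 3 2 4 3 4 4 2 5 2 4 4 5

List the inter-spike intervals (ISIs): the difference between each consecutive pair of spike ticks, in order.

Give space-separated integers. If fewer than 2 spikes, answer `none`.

Answer: 1 2 1 1 1 2 2 1 1

Derivation:
t=0: input=2 -> V=10
t=1: input=0 -> V=7
t=2: input=5 -> V=0 FIRE
t=3: input=3 -> V=0 FIRE
t=4: input=2 -> V=10
t=5: input=4 -> V=0 FIRE
t=6: input=3 -> V=0 FIRE
t=7: input=4 -> V=0 FIRE
t=8: input=4 -> V=0 FIRE
t=9: input=2 -> V=10
t=10: input=5 -> V=0 FIRE
t=11: input=2 -> V=10
t=12: input=4 -> V=0 FIRE
t=13: input=4 -> V=0 FIRE
t=14: input=5 -> V=0 FIRE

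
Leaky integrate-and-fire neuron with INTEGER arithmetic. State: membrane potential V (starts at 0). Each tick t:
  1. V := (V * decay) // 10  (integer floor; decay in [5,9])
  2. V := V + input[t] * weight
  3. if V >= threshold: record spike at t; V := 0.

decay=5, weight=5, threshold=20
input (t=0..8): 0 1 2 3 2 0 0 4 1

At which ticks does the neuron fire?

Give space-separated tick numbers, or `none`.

Answer: 3 7

Derivation:
t=0: input=0 -> V=0
t=1: input=1 -> V=5
t=2: input=2 -> V=12
t=3: input=3 -> V=0 FIRE
t=4: input=2 -> V=10
t=5: input=0 -> V=5
t=6: input=0 -> V=2
t=7: input=4 -> V=0 FIRE
t=8: input=1 -> V=5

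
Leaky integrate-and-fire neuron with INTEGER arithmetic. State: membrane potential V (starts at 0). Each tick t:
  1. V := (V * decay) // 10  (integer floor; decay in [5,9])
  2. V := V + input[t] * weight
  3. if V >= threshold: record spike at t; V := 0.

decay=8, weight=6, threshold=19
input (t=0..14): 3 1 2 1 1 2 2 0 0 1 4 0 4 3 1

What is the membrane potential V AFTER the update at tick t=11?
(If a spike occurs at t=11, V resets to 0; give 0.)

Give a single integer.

Answer: 0

Derivation:
t=0: input=3 -> V=18
t=1: input=1 -> V=0 FIRE
t=2: input=2 -> V=12
t=3: input=1 -> V=15
t=4: input=1 -> V=18
t=5: input=2 -> V=0 FIRE
t=6: input=2 -> V=12
t=7: input=0 -> V=9
t=8: input=0 -> V=7
t=9: input=1 -> V=11
t=10: input=4 -> V=0 FIRE
t=11: input=0 -> V=0
t=12: input=4 -> V=0 FIRE
t=13: input=3 -> V=18
t=14: input=1 -> V=0 FIRE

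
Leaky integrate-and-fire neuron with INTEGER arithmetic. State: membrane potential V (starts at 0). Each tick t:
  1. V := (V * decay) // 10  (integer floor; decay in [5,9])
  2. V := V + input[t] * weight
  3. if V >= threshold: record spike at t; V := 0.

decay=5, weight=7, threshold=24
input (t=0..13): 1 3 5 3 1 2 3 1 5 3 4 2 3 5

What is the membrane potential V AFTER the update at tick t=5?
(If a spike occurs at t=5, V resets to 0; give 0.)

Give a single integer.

t=0: input=1 -> V=7
t=1: input=3 -> V=0 FIRE
t=2: input=5 -> V=0 FIRE
t=3: input=3 -> V=21
t=4: input=1 -> V=17
t=5: input=2 -> V=22
t=6: input=3 -> V=0 FIRE
t=7: input=1 -> V=7
t=8: input=5 -> V=0 FIRE
t=9: input=3 -> V=21
t=10: input=4 -> V=0 FIRE
t=11: input=2 -> V=14
t=12: input=3 -> V=0 FIRE
t=13: input=5 -> V=0 FIRE

Answer: 22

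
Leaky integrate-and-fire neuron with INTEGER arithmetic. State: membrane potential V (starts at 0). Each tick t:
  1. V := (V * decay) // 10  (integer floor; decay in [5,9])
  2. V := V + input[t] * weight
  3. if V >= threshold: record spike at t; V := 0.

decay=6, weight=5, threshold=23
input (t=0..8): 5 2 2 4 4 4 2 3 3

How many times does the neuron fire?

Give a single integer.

t=0: input=5 -> V=0 FIRE
t=1: input=2 -> V=10
t=2: input=2 -> V=16
t=3: input=4 -> V=0 FIRE
t=4: input=4 -> V=20
t=5: input=4 -> V=0 FIRE
t=6: input=2 -> V=10
t=7: input=3 -> V=21
t=8: input=3 -> V=0 FIRE

Answer: 4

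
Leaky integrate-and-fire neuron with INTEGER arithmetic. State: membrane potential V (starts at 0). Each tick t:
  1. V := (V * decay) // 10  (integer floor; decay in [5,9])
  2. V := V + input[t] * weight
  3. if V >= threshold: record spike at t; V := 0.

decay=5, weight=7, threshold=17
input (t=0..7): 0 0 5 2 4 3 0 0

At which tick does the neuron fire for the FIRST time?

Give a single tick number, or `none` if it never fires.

t=0: input=0 -> V=0
t=1: input=0 -> V=0
t=2: input=5 -> V=0 FIRE
t=3: input=2 -> V=14
t=4: input=4 -> V=0 FIRE
t=5: input=3 -> V=0 FIRE
t=6: input=0 -> V=0
t=7: input=0 -> V=0

Answer: 2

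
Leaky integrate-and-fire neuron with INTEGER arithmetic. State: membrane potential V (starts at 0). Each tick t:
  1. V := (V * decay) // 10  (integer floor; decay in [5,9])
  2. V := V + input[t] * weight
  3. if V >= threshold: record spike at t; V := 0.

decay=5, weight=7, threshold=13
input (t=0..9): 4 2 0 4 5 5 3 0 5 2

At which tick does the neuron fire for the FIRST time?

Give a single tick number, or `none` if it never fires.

t=0: input=4 -> V=0 FIRE
t=1: input=2 -> V=0 FIRE
t=2: input=0 -> V=0
t=3: input=4 -> V=0 FIRE
t=4: input=5 -> V=0 FIRE
t=5: input=5 -> V=0 FIRE
t=6: input=3 -> V=0 FIRE
t=7: input=0 -> V=0
t=8: input=5 -> V=0 FIRE
t=9: input=2 -> V=0 FIRE

Answer: 0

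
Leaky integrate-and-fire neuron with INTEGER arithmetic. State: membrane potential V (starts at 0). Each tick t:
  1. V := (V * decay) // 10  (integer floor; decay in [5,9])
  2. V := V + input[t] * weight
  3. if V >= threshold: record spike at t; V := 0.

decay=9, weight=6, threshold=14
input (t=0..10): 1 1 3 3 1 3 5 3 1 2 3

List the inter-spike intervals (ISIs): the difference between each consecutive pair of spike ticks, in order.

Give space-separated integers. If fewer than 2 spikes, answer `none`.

Answer: 1 2 1 1 2 1

Derivation:
t=0: input=1 -> V=6
t=1: input=1 -> V=11
t=2: input=3 -> V=0 FIRE
t=3: input=3 -> V=0 FIRE
t=4: input=1 -> V=6
t=5: input=3 -> V=0 FIRE
t=6: input=5 -> V=0 FIRE
t=7: input=3 -> V=0 FIRE
t=8: input=1 -> V=6
t=9: input=2 -> V=0 FIRE
t=10: input=3 -> V=0 FIRE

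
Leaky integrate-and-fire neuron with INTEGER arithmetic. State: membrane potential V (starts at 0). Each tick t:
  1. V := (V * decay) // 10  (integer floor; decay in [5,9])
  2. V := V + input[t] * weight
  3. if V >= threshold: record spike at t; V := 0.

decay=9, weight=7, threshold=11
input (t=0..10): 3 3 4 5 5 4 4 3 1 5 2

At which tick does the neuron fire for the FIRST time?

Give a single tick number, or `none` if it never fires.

t=0: input=3 -> V=0 FIRE
t=1: input=3 -> V=0 FIRE
t=2: input=4 -> V=0 FIRE
t=3: input=5 -> V=0 FIRE
t=4: input=5 -> V=0 FIRE
t=5: input=4 -> V=0 FIRE
t=6: input=4 -> V=0 FIRE
t=7: input=3 -> V=0 FIRE
t=8: input=1 -> V=7
t=9: input=5 -> V=0 FIRE
t=10: input=2 -> V=0 FIRE

Answer: 0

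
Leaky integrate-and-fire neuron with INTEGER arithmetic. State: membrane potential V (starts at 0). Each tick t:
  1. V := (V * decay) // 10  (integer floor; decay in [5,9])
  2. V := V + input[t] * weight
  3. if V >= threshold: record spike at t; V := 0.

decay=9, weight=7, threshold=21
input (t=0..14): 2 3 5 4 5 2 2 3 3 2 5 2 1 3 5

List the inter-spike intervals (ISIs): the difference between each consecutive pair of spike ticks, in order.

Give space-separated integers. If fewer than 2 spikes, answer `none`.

Answer: 1 1 1 2 1 1 2 3 1

Derivation:
t=0: input=2 -> V=14
t=1: input=3 -> V=0 FIRE
t=2: input=5 -> V=0 FIRE
t=3: input=4 -> V=0 FIRE
t=4: input=5 -> V=0 FIRE
t=5: input=2 -> V=14
t=6: input=2 -> V=0 FIRE
t=7: input=3 -> V=0 FIRE
t=8: input=3 -> V=0 FIRE
t=9: input=2 -> V=14
t=10: input=5 -> V=0 FIRE
t=11: input=2 -> V=14
t=12: input=1 -> V=19
t=13: input=3 -> V=0 FIRE
t=14: input=5 -> V=0 FIRE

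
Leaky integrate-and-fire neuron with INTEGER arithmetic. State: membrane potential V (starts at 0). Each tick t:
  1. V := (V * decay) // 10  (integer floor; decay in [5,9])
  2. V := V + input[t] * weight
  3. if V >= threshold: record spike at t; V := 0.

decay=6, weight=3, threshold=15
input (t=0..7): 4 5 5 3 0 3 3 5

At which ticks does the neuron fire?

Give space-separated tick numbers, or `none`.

t=0: input=4 -> V=12
t=1: input=5 -> V=0 FIRE
t=2: input=5 -> V=0 FIRE
t=3: input=3 -> V=9
t=4: input=0 -> V=5
t=5: input=3 -> V=12
t=6: input=3 -> V=0 FIRE
t=7: input=5 -> V=0 FIRE

Answer: 1 2 6 7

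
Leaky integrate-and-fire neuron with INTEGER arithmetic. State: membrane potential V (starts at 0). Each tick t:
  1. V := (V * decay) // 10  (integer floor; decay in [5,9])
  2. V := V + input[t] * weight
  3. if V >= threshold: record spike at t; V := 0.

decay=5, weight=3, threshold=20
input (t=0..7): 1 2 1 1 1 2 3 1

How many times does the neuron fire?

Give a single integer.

t=0: input=1 -> V=3
t=1: input=2 -> V=7
t=2: input=1 -> V=6
t=3: input=1 -> V=6
t=4: input=1 -> V=6
t=5: input=2 -> V=9
t=6: input=3 -> V=13
t=7: input=1 -> V=9

Answer: 0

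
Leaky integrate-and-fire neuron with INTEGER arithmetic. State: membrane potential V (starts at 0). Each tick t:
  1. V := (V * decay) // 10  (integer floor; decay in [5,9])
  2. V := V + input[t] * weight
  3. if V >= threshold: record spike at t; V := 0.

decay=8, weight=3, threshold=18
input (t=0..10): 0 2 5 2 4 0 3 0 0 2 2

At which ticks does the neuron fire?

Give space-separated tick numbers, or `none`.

Answer: 2 6

Derivation:
t=0: input=0 -> V=0
t=1: input=2 -> V=6
t=2: input=5 -> V=0 FIRE
t=3: input=2 -> V=6
t=4: input=4 -> V=16
t=5: input=0 -> V=12
t=6: input=3 -> V=0 FIRE
t=7: input=0 -> V=0
t=8: input=0 -> V=0
t=9: input=2 -> V=6
t=10: input=2 -> V=10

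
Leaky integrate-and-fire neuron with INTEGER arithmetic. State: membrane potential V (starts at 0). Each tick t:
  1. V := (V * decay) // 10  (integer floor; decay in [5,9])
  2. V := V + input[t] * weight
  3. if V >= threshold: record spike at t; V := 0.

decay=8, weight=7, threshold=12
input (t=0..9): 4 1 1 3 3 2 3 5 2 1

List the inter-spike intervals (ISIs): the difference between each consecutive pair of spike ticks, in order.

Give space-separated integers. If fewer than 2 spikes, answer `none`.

Answer: 2 1 1 1 1 1 1

Derivation:
t=0: input=4 -> V=0 FIRE
t=1: input=1 -> V=7
t=2: input=1 -> V=0 FIRE
t=3: input=3 -> V=0 FIRE
t=4: input=3 -> V=0 FIRE
t=5: input=2 -> V=0 FIRE
t=6: input=3 -> V=0 FIRE
t=7: input=5 -> V=0 FIRE
t=8: input=2 -> V=0 FIRE
t=9: input=1 -> V=7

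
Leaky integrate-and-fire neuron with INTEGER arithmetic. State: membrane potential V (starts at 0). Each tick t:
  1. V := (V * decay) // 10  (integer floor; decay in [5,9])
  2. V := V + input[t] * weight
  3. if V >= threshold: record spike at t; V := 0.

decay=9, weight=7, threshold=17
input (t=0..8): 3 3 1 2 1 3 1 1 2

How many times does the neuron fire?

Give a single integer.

Answer: 5

Derivation:
t=0: input=3 -> V=0 FIRE
t=1: input=3 -> V=0 FIRE
t=2: input=1 -> V=7
t=3: input=2 -> V=0 FIRE
t=4: input=1 -> V=7
t=5: input=3 -> V=0 FIRE
t=6: input=1 -> V=7
t=7: input=1 -> V=13
t=8: input=2 -> V=0 FIRE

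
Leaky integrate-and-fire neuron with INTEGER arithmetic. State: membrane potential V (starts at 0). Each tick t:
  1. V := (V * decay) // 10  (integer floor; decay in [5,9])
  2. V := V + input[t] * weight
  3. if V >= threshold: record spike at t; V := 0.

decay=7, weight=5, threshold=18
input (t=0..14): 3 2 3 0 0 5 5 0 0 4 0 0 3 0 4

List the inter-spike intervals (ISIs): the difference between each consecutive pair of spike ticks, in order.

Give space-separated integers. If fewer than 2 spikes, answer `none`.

Answer: 4 1 3 5

Derivation:
t=0: input=3 -> V=15
t=1: input=2 -> V=0 FIRE
t=2: input=3 -> V=15
t=3: input=0 -> V=10
t=4: input=0 -> V=7
t=5: input=5 -> V=0 FIRE
t=6: input=5 -> V=0 FIRE
t=7: input=0 -> V=0
t=8: input=0 -> V=0
t=9: input=4 -> V=0 FIRE
t=10: input=0 -> V=0
t=11: input=0 -> V=0
t=12: input=3 -> V=15
t=13: input=0 -> V=10
t=14: input=4 -> V=0 FIRE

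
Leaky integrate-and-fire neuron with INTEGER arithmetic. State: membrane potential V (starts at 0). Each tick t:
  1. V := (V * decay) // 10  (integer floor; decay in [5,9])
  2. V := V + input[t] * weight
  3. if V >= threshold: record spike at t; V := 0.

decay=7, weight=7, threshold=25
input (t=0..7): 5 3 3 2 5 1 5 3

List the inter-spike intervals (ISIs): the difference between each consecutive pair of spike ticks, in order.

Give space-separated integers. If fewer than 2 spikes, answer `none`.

Answer: 2 2 2

Derivation:
t=0: input=5 -> V=0 FIRE
t=1: input=3 -> V=21
t=2: input=3 -> V=0 FIRE
t=3: input=2 -> V=14
t=4: input=5 -> V=0 FIRE
t=5: input=1 -> V=7
t=6: input=5 -> V=0 FIRE
t=7: input=3 -> V=21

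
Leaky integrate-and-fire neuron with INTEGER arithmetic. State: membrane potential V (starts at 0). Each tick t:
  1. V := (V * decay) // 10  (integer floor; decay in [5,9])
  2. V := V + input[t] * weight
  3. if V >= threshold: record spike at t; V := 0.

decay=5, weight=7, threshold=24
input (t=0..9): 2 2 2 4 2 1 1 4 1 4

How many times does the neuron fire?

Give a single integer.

Answer: 4

Derivation:
t=0: input=2 -> V=14
t=1: input=2 -> V=21
t=2: input=2 -> V=0 FIRE
t=3: input=4 -> V=0 FIRE
t=4: input=2 -> V=14
t=5: input=1 -> V=14
t=6: input=1 -> V=14
t=7: input=4 -> V=0 FIRE
t=8: input=1 -> V=7
t=9: input=4 -> V=0 FIRE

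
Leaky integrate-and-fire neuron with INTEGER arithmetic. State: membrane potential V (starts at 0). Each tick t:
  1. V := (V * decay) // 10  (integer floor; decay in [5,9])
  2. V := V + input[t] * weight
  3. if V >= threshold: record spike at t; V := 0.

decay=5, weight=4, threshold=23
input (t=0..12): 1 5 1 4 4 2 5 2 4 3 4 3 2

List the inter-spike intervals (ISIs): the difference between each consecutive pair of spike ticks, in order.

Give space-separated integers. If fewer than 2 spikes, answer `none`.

Answer: 3 4

Derivation:
t=0: input=1 -> V=4
t=1: input=5 -> V=22
t=2: input=1 -> V=15
t=3: input=4 -> V=0 FIRE
t=4: input=4 -> V=16
t=5: input=2 -> V=16
t=6: input=5 -> V=0 FIRE
t=7: input=2 -> V=8
t=8: input=4 -> V=20
t=9: input=3 -> V=22
t=10: input=4 -> V=0 FIRE
t=11: input=3 -> V=12
t=12: input=2 -> V=14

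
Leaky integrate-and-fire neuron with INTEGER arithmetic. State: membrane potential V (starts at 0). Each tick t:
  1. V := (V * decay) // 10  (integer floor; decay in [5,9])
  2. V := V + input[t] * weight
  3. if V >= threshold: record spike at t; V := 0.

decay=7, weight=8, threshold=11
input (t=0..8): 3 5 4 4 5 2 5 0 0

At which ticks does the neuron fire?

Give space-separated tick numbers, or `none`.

t=0: input=3 -> V=0 FIRE
t=1: input=5 -> V=0 FIRE
t=2: input=4 -> V=0 FIRE
t=3: input=4 -> V=0 FIRE
t=4: input=5 -> V=0 FIRE
t=5: input=2 -> V=0 FIRE
t=6: input=5 -> V=0 FIRE
t=7: input=0 -> V=0
t=8: input=0 -> V=0

Answer: 0 1 2 3 4 5 6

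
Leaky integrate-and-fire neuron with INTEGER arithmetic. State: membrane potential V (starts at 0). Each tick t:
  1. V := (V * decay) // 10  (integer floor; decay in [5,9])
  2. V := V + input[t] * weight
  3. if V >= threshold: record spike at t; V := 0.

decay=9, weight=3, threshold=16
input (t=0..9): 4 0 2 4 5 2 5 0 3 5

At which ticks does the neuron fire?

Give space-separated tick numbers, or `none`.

Answer: 3 5 8

Derivation:
t=0: input=4 -> V=12
t=1: input=0 -> V=10
t=2: input=2 -> V=15
t=3: input=4 -> V=0 FIRE
t=4: input=5 -> V=15
t=5: input=2 -> V=0 FIRE
t=6: input=5 -> V=15
t=7: input=0 -> V=13
t=8: input=3 -> V=0 FIRE
t=9: input=5 -> V=15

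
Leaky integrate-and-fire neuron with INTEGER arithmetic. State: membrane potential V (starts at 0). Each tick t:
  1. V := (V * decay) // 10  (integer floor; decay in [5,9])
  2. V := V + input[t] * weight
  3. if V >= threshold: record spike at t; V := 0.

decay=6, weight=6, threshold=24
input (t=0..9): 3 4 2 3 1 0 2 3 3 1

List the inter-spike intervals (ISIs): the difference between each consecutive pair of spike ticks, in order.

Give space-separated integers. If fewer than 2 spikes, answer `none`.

t=0: input=3 -> V=18
t=1: input=4 -> V=0 FIRE
t=2: input=2 -> V=12
t=3: input=3 -> V=0 FIRE
t=4: input=1 -> V=6
t=5: input=0 -> V=3
t=6: input=2 -> V=13
t=7: input=3 -> V=0 FIRE
t=8: input=3 -> V=18
t=9: input=1 -> V=16

Answer: 2 4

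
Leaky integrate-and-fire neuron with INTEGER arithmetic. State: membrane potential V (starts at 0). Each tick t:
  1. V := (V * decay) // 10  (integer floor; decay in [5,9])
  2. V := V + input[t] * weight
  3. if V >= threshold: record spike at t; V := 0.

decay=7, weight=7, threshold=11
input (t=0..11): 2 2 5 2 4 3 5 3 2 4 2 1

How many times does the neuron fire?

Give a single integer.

t=0: input=2 -> V=0 FIRE
t=1: input=2 -> V=0 FIRE
t=2: input=5 -> V=0 FIRE
t=3: input=2 -> V=0 FIRE
t=4: input=4 -> V=0 FIRE
t=5: input=3 -> V=0 FIRE
t=6: input=5 -> V=0 FIRE
t=7: input=3 -> V=0 FIRE
t=8: input=2 -> V=0 FIRE
t=9: input=4 -> V=0 FIRE
t=10: input=2 -> V=0 FIRE
t=11: input=1 -> V=7

Answer: 11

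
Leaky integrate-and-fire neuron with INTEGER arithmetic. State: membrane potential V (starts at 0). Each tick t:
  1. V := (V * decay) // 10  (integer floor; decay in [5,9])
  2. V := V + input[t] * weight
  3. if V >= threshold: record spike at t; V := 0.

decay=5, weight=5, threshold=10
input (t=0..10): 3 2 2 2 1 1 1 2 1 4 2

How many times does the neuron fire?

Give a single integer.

t=0: input=3 -> V=0 FIRE
t=1: input=2 -> V=0 FIRE
t=2: input=2 -> V=0 FIRE
t=3: input=2 -> V=0 FIRE
t=4: input=1 -> V=5
t=5: input=1 -> V=7
t=6: input=1 -> V=8
t=7: input=2 -> V=0 FIRE
t=8: input=1 -> V=5
t=9: input=4 -> V=0 FIRE
t=10: input=2 -> V=0 FIRE

Answer: 7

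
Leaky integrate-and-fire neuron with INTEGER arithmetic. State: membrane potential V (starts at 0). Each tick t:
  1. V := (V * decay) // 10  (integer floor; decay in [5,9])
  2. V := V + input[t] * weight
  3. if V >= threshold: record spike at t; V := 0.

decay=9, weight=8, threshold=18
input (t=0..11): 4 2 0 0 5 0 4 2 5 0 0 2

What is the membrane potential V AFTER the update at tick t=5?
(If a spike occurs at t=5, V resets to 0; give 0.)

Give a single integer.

t=0: input=4 -> V=0 FIRE
t=1: input=2 -> V=16
t=2: input=0 -> V=14
t=3: input=0 -> V=12
t=4: input=5 -> V=0 FIRE
t=5: input=0 -> V=0
t=6: input=4 -> V=0 FIRE
t=7: input=2 -> V=16
t=8: input=5 -> V=0 FIRE
t=9: input=0 -> V=0
t=10: input=0 -> V=0
t=11: input=2 -> V=16

Answer: 0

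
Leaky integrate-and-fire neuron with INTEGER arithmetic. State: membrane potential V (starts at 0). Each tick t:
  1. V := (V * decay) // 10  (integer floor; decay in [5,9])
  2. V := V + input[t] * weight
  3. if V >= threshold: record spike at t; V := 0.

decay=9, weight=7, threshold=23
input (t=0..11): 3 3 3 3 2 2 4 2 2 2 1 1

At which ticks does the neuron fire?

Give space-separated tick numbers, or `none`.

t=0: input=3 -> V=21
t=1: input=3 -> V=0 FIRE
t=2: input=3 -> V=21
t=3: input=3 -> V=0 FIRE
t=4: input=2 -> V=14
t=5: input=2 -> V=0 FIRE
t=6: input=4 -> V=0 FIRE
t=7: input=2 -> V=14
t=8: input=2 -> V=0 FIRE
t=9: input=2 -> V=14
t=10: input=1 -> V=19
t=11: input=1 -> V=0 FIRE

Answer: 1 3 5 6 8 11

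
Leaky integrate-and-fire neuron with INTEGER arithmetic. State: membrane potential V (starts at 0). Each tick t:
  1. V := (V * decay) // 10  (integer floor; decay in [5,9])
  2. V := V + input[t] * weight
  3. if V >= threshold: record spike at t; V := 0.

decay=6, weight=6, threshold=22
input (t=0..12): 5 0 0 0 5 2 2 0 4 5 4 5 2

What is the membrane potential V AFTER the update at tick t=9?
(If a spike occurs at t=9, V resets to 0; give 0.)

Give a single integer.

Answer: 0

Derivation:
t=0: input=5 -> V=0 FIRE
t=1: input=0 -> V=0
t=2: input=0 -> V=0
t=3: input=0 -> V=0
t=4: input=5 -> V=0 FIRE
t=5: input=2 -> V=12
t=6: input=2 -> V=19
t=7: input=0 -> V=11
t=8: input=4 -> V=0 FIRE
t=9: input=5 -> V=0 FIRE
t=10: input=4 -> V=0 FIRE
t=11: input=5 -> V=0 FIRE
t=12: input=2 -> V=12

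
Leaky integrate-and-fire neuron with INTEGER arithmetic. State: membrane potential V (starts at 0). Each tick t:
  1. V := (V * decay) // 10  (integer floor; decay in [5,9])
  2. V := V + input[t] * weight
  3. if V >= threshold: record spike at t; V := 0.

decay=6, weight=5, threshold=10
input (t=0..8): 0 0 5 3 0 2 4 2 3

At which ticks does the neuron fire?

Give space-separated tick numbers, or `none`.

t=0: input=0 -> V=0
t=1: input=0 -> V=0
t=2: input=5 -> V=0 FIRE
t=3: input=3 -> V=0 FIRE
t=4: input=0 -> V=0
t=5: input=2 -> V=0 FIRE
t=6: input=4 -> V=0 FIRE
t=7: input=2 -> V=0 FIRE
t=8: input=3 -> V=0 FIRE

Answer: 2 3 5 6 7 8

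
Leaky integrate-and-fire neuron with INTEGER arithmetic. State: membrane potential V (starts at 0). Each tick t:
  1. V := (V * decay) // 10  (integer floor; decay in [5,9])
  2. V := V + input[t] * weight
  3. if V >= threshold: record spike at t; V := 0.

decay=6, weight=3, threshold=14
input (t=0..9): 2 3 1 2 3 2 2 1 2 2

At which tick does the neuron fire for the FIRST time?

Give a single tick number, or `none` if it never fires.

t=0: input=2 -> V=6
t=1: input=3 -> V=12
t=2: input=1 -> V=10
t=3: input=2 -> V=12
t=4: input=3 -> V=0 FIRE
t=5: input=2 -> V=6
t=6: input=2 -> V=9
t=7: input=1 -> V=8
t=8: input=2 -> V=10
t=9: input=2 -> V=12

Answer: 4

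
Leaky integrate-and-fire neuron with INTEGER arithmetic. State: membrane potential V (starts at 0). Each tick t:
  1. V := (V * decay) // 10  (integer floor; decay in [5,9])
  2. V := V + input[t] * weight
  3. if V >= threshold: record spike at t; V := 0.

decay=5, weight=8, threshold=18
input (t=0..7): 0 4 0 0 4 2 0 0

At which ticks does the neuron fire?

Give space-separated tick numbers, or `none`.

t=0: input=0 -> V=0
t=1: input=4 -> V=0 FIRE
t=2: input=0 -> V=0
t=3: input=0 -> V=0
t=4: input=4 -> V=0 FIRE
t=5: input=2 -> V=16
t=6: input=0 -> V=8
t=7: input=0 -> V=4

Answer: 1 4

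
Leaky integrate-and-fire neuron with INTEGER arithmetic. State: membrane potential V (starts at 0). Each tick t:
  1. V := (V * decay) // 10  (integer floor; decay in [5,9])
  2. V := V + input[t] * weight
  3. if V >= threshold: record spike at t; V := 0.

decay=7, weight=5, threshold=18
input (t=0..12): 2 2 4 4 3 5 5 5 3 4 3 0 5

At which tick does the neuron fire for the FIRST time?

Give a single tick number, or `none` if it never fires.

t=0: input=2 -> V=10
t=1: input=2 -> V=17
t=2: input=4 -> V=0 FIRE
t=3: input=4 -> V=0 FIRE
t=4: input=3 -> V=15
t=5: input=5 -> V=0 FIRE
t=6: input=5 -> V=0 FIRE
t=7: input=5 -> V=0 FIRE
t=8: input=3 -> V=15
t=9: input=4 -> V=0 FIRE
t=10: input=3 -> V=15
t=11: input=0 -> V=10
t=12: input=5 -> V=0 FIRE

Answer: 2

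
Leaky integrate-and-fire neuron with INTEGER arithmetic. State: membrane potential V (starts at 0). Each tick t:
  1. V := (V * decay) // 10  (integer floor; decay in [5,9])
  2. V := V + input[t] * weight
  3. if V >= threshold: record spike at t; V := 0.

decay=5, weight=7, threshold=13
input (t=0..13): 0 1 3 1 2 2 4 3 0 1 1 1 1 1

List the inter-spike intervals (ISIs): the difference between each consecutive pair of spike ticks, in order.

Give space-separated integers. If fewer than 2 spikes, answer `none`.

t=0: input=0 -> V=0
t=1: input=1 -> V=7
t=2: input=3 -> V=0 FIRE
t=3: input=1 -> V=7
t=4: input=2 -> V=0 FIRE
t=5: input=2 -> V=0 FIRE
t=6: input=4 -> V=0 FIRE
t=7: input=3 -> V=0 FIRE
t=8: input=0 -> V=0
t=9: input=1 -> V=7
t=10: input=1 -> V=10
t=11: input=1 -> V=12
t=12: input=1 -> V=0 FIRE
t=13: input=1 -> V=7

Answer: 2 1 1 1 5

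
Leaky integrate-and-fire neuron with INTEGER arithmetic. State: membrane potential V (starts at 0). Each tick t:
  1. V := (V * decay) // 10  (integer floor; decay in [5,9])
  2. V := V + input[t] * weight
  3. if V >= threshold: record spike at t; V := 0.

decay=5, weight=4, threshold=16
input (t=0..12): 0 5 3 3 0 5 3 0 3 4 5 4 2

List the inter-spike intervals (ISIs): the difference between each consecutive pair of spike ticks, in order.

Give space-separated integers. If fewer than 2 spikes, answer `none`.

t=0: input=0 -> V=0
t=1: input=5 -> V=0 FIRE
t=2: input=3 -> V=12
t=3: input=3 -> V=0 FIRE
t=4: input=0 -> V=0
t=5: input=5 -> V=0 FIRE
t=6: input=3 -> V=12
t=7: input=0 -> V=6
t=8: input=3 -> V=15
t=9: input=4 -> V=0 FIRE
t=10: input=5 -> V=0 FIRE
t=11: input=4 -> V=0 FIRE
t=12: input=2 -> V=8

Answer: 2 2 4 1 1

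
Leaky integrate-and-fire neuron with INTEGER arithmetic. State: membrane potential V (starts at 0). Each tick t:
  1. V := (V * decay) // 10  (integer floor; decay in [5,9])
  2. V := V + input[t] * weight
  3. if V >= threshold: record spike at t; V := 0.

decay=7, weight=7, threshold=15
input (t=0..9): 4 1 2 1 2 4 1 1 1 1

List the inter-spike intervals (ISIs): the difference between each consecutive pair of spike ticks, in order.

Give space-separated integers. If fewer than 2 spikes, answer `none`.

Answer: 2 2 1 4

Derivation:
t=0: input=4 -> V=0 FIRE
t=1: input=1 -> V=7
t=2: input=2 -> V=0 FIRE
t=3: input=1 -> V=7
t=4: input=2 -> V=0 FIRE
t=5: input=4 -> V=0 FIRE
t=6: input=1 -> V=7
t=7: input=1 -> V=11
t=8: input=1 -> V=14
t=9: input=1 -> V=0 FIRE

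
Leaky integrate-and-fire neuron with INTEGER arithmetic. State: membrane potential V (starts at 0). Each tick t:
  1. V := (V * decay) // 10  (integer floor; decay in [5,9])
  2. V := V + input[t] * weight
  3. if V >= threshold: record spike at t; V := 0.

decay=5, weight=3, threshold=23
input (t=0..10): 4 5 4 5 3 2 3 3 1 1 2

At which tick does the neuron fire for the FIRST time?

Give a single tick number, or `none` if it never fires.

Answer: 3

Derivation:
t=0: input=4 -> V=12
t=1: input=5 -> V=21
t=2: input=4 -> V=22
t=3: input=5 -> V=0 FIRE
t=4: input=3 -> V=9
t=5: input=2 -> V=10
t=6: input=3 -> V=14
t=7: input=3 -> V=16
t=8: input=1 -> V=11
t=9: input=1 -> V=8
t=10: input=2 -> V=10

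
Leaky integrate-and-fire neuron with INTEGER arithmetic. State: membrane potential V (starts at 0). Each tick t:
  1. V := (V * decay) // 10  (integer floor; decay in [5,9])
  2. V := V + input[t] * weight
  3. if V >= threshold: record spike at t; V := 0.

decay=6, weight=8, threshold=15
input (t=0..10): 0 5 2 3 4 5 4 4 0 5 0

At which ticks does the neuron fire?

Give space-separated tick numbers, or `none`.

Answer: 1 2 3 4 5 6 7 9

Derivation:
t=0: input=0 -> V=0
t=1: input=5 -> V=0 FIRE
t=2: input=2 -> V=0 FIRE
t=3: input=3 -> V=0 FIRE
t=4: input=4 -> V=0 FIRE
t=5: input=5 -> V=0 FIRE
t=6: input=4 -> V=0 FIRE
t=7: input=4 -> V=0 FIRE
t=8: input=0 -> V=0
t=9: input=5 -> V=0 FIRE
t=10: input=0 -> V=0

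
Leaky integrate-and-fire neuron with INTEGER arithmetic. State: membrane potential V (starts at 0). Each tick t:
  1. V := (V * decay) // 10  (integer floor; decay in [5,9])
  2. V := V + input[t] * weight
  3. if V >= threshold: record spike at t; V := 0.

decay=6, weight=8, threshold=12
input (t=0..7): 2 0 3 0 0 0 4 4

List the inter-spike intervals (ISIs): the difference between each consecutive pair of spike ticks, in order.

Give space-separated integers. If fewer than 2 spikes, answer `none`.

t=0: input=2 -> V=0 FIRE
t=1: input=0 -> V=0
t=2: input=3 -> V=0 FIRE
t=3: input=0 -> V=0
t=4: input=0 -> V=0
t=5: input=0 -> V=0
t=6: input=4 -> V=0 FIRE
t=7: input=4 -> V=0 FIRE

Answer: 2 4 1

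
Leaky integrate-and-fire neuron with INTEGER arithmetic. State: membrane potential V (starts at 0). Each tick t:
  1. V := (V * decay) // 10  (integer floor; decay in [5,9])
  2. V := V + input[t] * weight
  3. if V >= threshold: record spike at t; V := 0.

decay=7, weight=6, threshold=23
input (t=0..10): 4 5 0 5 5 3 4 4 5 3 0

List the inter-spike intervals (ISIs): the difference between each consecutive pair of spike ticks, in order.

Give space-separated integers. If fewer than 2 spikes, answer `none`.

Answer: 1 2 1 2 1 1

Derivation:
t=0: input=4 -> V=0 FIRE
t=1: input=5 -> V=0 FIRE
t=2: input=0 -> V=0
t=3: input=5 -> V=0 FIRE
t=4: input=5 -> V=0 FIRE
t=5: input=3 -> V=18
t=6: input=4 -> V=0 FIRE
t=7: input=4 -> V=0 FIRE
t=8: input=5 -> V=0 FIRE
t=9: input=3 -> V=18
t=10: input=0 -> V=12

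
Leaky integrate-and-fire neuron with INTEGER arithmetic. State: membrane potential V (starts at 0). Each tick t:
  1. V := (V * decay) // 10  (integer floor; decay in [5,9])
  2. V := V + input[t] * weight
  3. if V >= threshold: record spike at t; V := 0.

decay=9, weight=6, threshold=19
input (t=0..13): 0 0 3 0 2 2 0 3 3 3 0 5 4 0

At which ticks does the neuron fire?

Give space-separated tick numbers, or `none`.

t=0: input=0 -> V=0
t=1: input=0 -> V=0
t=2: input=3 -> V=18
t=3: input=0 -> V=16
t=4: input=2 -> V=0 FIRE
t=5: input=2 -> V=12
t=6: input=0 -> V=10
t=7: input=3 -> V=0 FIRE
t=8: input=3 -> V=18
t=9: input=3 -> V=0 FIRE
t=10: input=0 -> V=0
t=11: input=5 -> V=0 FIRE
t=12: input=4 -> V=0 FIRE
t=13: input=0 -> V=0

Answer: 4 7 9 11 12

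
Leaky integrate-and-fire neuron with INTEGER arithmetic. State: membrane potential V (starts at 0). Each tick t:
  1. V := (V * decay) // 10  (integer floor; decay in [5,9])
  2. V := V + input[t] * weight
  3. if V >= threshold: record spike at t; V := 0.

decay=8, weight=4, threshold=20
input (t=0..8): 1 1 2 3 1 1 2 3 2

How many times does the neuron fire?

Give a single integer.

Answer: 2

Derivation:
t=0: input=1 -> V=4
t=1: input=1 -> V=7
t=2: input=2 -> V=13
t=3: input=3 -> V=0 FIRE
t=4: input=1 -> V=4
t=5: input=1 -> V=7
t=6: input=2 -> V=13
t=7: input=3 -> V=0 FIRE
t=8: input=2 -> V=8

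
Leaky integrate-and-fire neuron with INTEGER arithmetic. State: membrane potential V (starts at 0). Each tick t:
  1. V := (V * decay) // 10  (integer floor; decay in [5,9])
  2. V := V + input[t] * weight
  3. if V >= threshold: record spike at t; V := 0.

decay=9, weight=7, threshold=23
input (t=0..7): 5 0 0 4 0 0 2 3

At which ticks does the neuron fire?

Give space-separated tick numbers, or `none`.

Answer: 0 3 7

Derivation:
t=0: input=5 -> V=0 FIRE
t=1: input=0 -> V=0
t=2: input=0 -> V=0
t=3: input=4 -> V=0 FIRE
t=4: input=0 -> V=0
t=5: input=0 -> V=0
t=6: input=2 -> V=14
t=7: input=3 -> V=0 FIRE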